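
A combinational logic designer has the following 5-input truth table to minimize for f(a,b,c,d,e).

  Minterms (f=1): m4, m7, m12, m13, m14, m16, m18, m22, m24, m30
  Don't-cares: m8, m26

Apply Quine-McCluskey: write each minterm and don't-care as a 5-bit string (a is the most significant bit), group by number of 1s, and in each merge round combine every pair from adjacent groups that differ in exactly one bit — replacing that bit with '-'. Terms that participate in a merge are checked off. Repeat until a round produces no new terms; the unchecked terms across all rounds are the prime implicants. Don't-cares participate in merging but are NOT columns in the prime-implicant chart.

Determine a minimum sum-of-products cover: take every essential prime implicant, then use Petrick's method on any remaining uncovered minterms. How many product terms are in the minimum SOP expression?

[col 0] 00100*, 00111, 01000*, 01100*, 01101*, 01110*, 10000*, 10010*, 10110*, 11000*, 11010*, 11110*
[col 1] -1000, -1110, 0-100, 01-00, 011-0, 0110-, 1-000*, 1-010*, 1-110*, 10-10*, 100-0*, 11-10*, 110-0*
[col 2] 1--10, 1-0-0
Prime implicants: -1000, -1110, 0-100, 00111, 01-00, 011-0, 0110-, 1--10, 1-0-0
PI chart (minterm → PIs covering it):
  4 | 0-100  (sole → essential)
  7 | 00111  (sole → essential)
  12 | 0-100,01-00,011-0,0110-
  13 | 0110-  (sole → essential)
  14 | -1110,011-0
  16 | 1-0-0  (sole → essential)
  18 | 1--10,1-0-0
  22 | 1--10  (sole → essential)
  24 | -1000,1-0-0
  30 | -1110,1--10
Essential prime implicants: 0-100, 00111, 0110-, 1--10, 1-0-0
Petrick residual → -1110
Minimum SOP uses 6 PIs: bcde' + a'cd'e' + a'b'cde + a'bcd' + ade' + ac'e'

6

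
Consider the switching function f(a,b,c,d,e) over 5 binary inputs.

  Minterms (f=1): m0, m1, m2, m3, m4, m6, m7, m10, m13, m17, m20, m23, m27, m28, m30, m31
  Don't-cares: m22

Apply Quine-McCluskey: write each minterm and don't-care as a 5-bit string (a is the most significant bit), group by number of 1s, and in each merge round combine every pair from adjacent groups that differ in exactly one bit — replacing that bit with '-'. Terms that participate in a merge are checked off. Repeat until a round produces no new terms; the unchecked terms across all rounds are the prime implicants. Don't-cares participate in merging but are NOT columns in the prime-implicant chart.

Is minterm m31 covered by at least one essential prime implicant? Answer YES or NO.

YES

Round 0: 00000✓ 00001✓ 00010✓ 00011✓ 00100✓ 00110✓ 00111✓ 01010✓ 01101 10001✓ 10100✓ 10110✓ 10111✓ 11011✓ 11100✓ 11110✓ 11111✓
Round 1: -0001 -0100✓ -0110✓ -0111✓ 0-010 00-00✓ 00-10✓ 00-11✓ 000-0✓ 000-1✓ 0000-✓ 0001-✓ 001-0✓ 0011-✓ 1-100✓ 1-110✓ 1-111✓ 101-0✓ 1011-✓ 11-11 111-0✓ 1111-✓
Round 2: -01-0 -011- 00--0 00-1- 000-- 1-1-0 1-11-
PIs = {-0001, -01-0, -011-, 0-010, 00--0, 00-1-, 000--, 01101, 1-1-0, 1-11-, 11-11}
Coverage chart:
  m0: 00--0,000--
  m1: -0001,000--
  m2: 0-010,00--0,00-1-,000--
  m3: 00-1-,000--
  m4: -01-0,00--0
  m6: -01-0,-011-,00--0,00-1-
  m7: -011-,00-1-
  m10: 0-010 ←essential
  m13: 01101 ←essential
  m17: -0001 ←essential
  m20: -01-0,1-1-0
  m23: -011-,1-11-
  m27: 11-11 ←essential
  m28: 1-1-0 ←essential
  m30: 1-1-0,1-11-
  m31: 1-11-,11-11
Essential: -0001, 0-010, 01101, 1-1-0, 11-11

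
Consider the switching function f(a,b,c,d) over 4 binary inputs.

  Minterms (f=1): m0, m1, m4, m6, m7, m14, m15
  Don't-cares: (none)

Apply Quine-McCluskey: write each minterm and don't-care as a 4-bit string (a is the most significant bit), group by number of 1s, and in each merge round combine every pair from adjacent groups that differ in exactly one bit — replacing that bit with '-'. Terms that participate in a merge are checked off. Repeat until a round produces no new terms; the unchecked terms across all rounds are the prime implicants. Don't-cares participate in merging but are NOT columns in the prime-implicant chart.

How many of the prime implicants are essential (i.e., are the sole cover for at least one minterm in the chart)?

size-2^0 implicants → 0000(✓)  0001(✓)  0100(✓)  0110(✓)  0111(✓)  1110(✓)  1111(✓)
size-2^1 implicants → -110(✓)  -111(✓)  0-00  000-  01-0  011-(✓)  111-(✓)
size-2^2 implicants → -11-
Unchecked terms (primes): -11-, 0-00, 000-, 01-0
Minterm coverage:
  m0 ⊆ 0-00,000-
  m1 ⊆ 000- [E]
  m4 ⊆ 0-00,01-0
  m6 ⊆ -11-,01-0
  m7 ⊆ -11- [E]
  m14 ⊆ -11- [E]
  m15 ⊆ -11- [E]
E = {-11-, 000-}

2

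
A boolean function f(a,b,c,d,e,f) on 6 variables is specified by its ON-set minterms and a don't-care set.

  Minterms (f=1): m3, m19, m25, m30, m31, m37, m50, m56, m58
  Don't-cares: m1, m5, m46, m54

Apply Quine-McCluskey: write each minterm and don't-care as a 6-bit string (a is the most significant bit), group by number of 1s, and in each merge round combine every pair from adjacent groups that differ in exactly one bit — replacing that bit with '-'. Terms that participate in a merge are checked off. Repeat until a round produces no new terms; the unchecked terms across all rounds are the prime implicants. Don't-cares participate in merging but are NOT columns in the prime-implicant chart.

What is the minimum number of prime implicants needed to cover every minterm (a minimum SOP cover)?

size-2^0 implicants → 000001(✓)  000011(✓)  000101(✓)  010011(✓)  011001  011110(✓)  011111(✓)  100101(✓)  101110  110010(✓)  110110(✓)  111000(✓)  111010(✓)
size-2^1 implicants → -00101  0-0011  000-01  0000-1  01111-  11-010  110-10  1110-0
Unchecked terms (primes): -00101, 0-0011, 000-01, 0000-1, 011001, 01111-, 101110, 11-010, 110-10, 1110-0
Minterm coverage:
  m3 ⊆ 0-0011,0000-1
  m19 ⊆ 0-0011 [E]
  m25 ⊆ 011001 [E]
  m30 ⊆ 01111- [E]
  m31 ⊆ 01111- [E]
  m37 ⊆ -00101 [E]
  m50 ⊆ 11-010,110-10
  m56 ⊆ 1110-0 [E]
  m58 ⊆ 11-010,1110-0
E = {-00101, 0-0011, 011001, 01111-, 1110-0}
Petrick residual → 11-010
Cover = b'c'de'f + a'c'd'ef + a'bcd'e'f + a'bcde + abd'ef' + abcd'f'  |cover|=6

6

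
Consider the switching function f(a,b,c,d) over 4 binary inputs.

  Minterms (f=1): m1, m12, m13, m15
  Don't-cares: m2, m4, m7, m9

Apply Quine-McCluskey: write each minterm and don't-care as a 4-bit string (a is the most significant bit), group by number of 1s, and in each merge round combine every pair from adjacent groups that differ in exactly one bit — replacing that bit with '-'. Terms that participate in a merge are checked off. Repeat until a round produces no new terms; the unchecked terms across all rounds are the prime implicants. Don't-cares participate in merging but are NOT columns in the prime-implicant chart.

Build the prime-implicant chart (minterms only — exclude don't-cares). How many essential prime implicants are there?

1

size-2^0 implicants → 0001(✓)  0010  0100(✓)  0111(✓)  1001(✓)  1100(✓)  1101(✓)  1111(✓)
size-2^1 implicants → -001  -100  -111  1-01  11-1  110-
Unchecked terms (primes): -001, -100, -111, 0010, 1-01, 11-1, 110-
Minterm coverage:
  m1 ⊆ -001 [E]
  m12 ⊆ -100,110-
  m13 ⊆ 1-01,11-1,110-
  m15 ⊆ -111,11-1
E = {-001}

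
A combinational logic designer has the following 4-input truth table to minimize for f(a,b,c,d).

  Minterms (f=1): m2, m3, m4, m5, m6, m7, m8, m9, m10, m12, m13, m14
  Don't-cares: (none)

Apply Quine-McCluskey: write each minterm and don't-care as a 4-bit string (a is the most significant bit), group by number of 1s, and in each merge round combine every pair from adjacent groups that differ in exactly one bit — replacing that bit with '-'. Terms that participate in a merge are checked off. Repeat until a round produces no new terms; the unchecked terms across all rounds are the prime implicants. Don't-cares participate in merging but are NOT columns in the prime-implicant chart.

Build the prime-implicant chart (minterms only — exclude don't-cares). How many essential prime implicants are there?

2

Round 0: 0010✓ 0011✓ 0100✓ 0101✓ 0110✓ 0111✓ 1000✓ 1001✓ 1010✓ 1100✓ 1101✓ 1110✓
Round 1: -010✓ -100✓ -101✓ -110✓ 0-10✓ 0-11✓ 001-✓ 01-0✓ 01-1✓ 010-✓ 011-✓ 1-00✓ 1-01✓ 1-10✓ 10-0✓ 100-✓ 11-0✓ 110-✓
Round 2: --10 -1-0 -10- 0-1- 01-- 1--0 1-0-
PIs = {--10, -1-0, -10-, 0-1-, 01--, 1--0, 1-0-}
Coverage chart:
  m2: --10,0-1-
  m3: 0-1- ←essential
  m4: -1-0,-10-,01--
  m5: -10-,01--
  m6: --10,-1-0,0-1-,01--
  m7: 0-1-,01--
  m8: 1--0,1-0-
  m9: 1-0- ←essential
  m10: --10,1--0
  m12: -1-0,-10-,1--0,1-0-
  m13: -10-,1-0-
  m14: --10,-1-0,1--0
Essential: 0-1-, 1-0-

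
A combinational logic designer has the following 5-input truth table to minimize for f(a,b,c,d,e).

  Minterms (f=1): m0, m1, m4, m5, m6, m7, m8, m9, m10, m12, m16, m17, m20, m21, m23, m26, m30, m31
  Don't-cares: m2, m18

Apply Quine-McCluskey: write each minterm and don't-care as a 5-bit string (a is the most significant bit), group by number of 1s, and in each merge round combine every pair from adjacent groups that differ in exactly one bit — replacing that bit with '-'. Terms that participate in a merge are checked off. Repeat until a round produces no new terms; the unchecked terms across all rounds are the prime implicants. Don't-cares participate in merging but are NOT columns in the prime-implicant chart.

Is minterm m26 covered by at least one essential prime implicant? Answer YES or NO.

NO

Round 0: 00000✓ 00001✓ 00010✓ 00100✓ 00101✓ 00110✓ 00111✓ 01000✓ 01001✓ 01010✓ 01100✓ 10000✓ 10001✓ 10010✓ 10100✓ 10101✓ 10111✓ 11010✓ 11110✓ 11111✓
Round 1: -0000✓ -0001✓ -0010✓ -0100✓ -0101✓ -0111✓ -1010✓ 0-000✓ 0-001✓ 0-010✓ 0-100✓ 00-00✓ 00-01✓ 00-10✓ 000-0✓ 0000-✓ 001-0✓ 001-1✓ 0010-✓ 0011-✓ 01-00✓ 010-0✓ 0100-✓ 1-010✓ 1-111 10-00✓ 10-01✓ 100-0✓ 1000-✓ 101-1✓ 1010-✓ 11-10 1111-
Round 2: --010 -0-00✓ -0-01✓ -00-0 -000-✓ -01-1 -010-✓ 0--00 0-0-0 0-00- 00--0 00-0-✓ 001-- 10-0-✓
Round 3: -0-0-
PIs = {--010, -0-0-, -00-0, -01-1, 0--00, 0-0-0, 0-00-, 00--0, 001--, 1-111, 11-10, 1111-}
Coverage chart:
  m0: -0-0-,-00-0,0--00,0-0-0,0-00-,00--0
  m1: -0-0-,0-00-
  m4: -0-0-,0--00,00--0,001--
  m5: -0-0-,-01-1,001--
  m6: 00--0,001--
  m7: -01-1,001--
  m8: 0--00,0-0-0,0-00-
  m9: 0-00- ←essential
  m10: --010,0-0-0
  m12: 0--00 ←essential
  m16: -0-0-,-00-0
  m17: -0-0- ←essential
  m20: -0-0- ←essential
  m21: -0-0-,-01-1
  m23: -01-1,1-111
  m26: --010,11-10
  m30: 11-10,1111-
  m31: 1-111,1111-
Essential: -0-0-, 0--00, 0-00-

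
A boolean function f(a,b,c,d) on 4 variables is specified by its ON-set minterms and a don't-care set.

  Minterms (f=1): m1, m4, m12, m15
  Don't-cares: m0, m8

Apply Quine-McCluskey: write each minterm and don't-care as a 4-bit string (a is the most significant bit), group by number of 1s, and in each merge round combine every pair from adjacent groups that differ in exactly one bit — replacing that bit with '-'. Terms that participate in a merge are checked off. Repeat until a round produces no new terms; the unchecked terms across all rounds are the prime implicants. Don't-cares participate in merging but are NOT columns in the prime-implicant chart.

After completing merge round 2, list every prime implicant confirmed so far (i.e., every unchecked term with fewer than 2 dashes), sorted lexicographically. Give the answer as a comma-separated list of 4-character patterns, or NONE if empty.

000-, 1111

Round 0: 0000✓ 0001✓ 0100✓ 1000✓ 1100✓ 1111
Round 1: -000✓ -100✓ 0-00✓ 000- 1-00✓
Round 2: --00
PIs = {--00, 000-, 1111}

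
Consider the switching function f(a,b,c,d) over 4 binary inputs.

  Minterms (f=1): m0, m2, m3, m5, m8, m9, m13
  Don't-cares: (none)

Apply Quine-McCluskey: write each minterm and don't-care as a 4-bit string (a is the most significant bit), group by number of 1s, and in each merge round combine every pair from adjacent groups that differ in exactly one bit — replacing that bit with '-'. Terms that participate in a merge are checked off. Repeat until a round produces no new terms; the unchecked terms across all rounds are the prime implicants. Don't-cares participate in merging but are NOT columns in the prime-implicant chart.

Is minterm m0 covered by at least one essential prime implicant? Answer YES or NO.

size-2^0 implicants → 0000(✓)  0010(✓)  0011(✓)  0101(✓)  1000(✓)  1001(✓)  1101(✓)
size-2^1 implicants → -000  -101  00-0  001-  1-01  100-
Unchecked terms (primes): -000, -101, 00-0, 001-, 1-01, 100-
Minterm coverage:
  m0 ⊆ -000,00-0
  m2 ⊆ 00-0,001-
  m3 ⊆ 001- [E]
  m5 ⊆ -101 [E]
  m8 ⊆ -000,100-
  m9 ⊆ 1-01,100-
  m13 ⊆ -101,1-01
E = {-101, 001-}

NO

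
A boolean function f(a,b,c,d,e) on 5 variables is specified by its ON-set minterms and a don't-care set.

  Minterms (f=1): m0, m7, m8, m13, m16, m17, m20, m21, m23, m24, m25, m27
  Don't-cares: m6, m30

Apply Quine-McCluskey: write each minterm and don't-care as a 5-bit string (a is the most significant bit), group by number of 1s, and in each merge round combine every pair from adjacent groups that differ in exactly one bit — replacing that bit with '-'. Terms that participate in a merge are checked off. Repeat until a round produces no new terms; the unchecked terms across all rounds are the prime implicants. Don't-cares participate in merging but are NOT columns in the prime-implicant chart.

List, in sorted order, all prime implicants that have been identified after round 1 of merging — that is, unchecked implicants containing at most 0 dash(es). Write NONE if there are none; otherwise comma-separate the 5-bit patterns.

01101, 11110

[col 0] 00000*, 00110*, 00111*, 01000*, 01101, 10000*, 10001*, 10100*, 10101*, 10111*, 11000*, 11001*, 11011*, 11110
[col 1] -0000*, -0111, -1000*, 0-000*, 0011-, 1-000*, 1-001*, 10-00*, 10-01*, 1000-*, 101-1, 1010-*, 110-1, 1100-*
[col 2] --000, 1-00-, 10-0-
Prime implicants: --000, -0111, 0011-, 01101, 1-00-, 10-0-, 101-1, 110-1, 11110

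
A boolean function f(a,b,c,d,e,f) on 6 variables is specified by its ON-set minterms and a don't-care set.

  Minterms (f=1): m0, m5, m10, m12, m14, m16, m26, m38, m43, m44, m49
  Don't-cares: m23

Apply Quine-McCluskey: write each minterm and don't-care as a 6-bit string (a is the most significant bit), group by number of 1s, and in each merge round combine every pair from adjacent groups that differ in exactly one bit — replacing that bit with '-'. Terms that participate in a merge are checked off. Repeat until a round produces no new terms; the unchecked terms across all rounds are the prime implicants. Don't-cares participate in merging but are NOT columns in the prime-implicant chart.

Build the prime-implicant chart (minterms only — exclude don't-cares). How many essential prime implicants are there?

7

[col 0] 000000*, 000101, 001010*, 001100*, 001110*, 010000*, 010111, 011010*, 100110, 101011, 101100*, 110001
[col 1] -01100, 0-0000, 0-1010, 001-10, 0011-0
Prime implicants: -01100, 0-0000, 0-1010, 000101, 001-10, 0011-0, 010111, 100110, 101011, 110001
PI chart (minterm → PIs covering it):
  0 | 0-0000  (sole → essential)
  5 | 000101  (sole → essential)
  10 | 0-1010,001-10
  12 | -01100,0011-0
  14 | 001-10,0011-0
  16 | 0-0000  (sole → essential)
  26 | 0-1010  (sole → essential)
  38 | 100110  (sole → essential)
  43 | 101011  (sole → essential)
  44 | -01100  (sole → essential)
  49 | 110001  (sole → essential)
Essential prime implicants: -01100, 0-0000, 0-1010, 000101, 100110, 101011, 110001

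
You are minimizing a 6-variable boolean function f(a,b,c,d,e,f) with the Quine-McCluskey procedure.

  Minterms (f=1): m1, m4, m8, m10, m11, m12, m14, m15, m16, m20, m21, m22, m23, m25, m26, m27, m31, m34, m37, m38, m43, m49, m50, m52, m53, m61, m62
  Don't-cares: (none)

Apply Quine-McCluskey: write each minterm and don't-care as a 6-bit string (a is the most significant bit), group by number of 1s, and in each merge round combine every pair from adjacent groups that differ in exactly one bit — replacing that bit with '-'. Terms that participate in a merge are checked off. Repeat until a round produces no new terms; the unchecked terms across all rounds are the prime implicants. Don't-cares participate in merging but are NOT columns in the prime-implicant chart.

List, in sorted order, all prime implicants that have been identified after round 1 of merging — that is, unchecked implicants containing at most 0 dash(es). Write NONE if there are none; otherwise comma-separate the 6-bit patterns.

000001, 111110

[col 0] 000001, 000100*, 001000*, 001010*, 001011*, 001100*, 001110*, 001111*, 010000*, 010100*, 010101*, 010110*, 010111*, 011001*, 011010*, 011011*, 011111*, 100010*, 100101*, 100110*, 101011*, 110001*, 110010*, 110100*, 110101*, 111101*, 111110
[col 1] -01011, -10100*, -10101*, 0-0100, 0-1010*, 0-1011*, 0-1111*, 00-100, 001-00*, 001-10*, 001-11*, 0010-0*, 00101-*, 0011-0*, 00111-*, 01-111, 010-00, 0101-0*, 0101-1*, 01010-*, 01011-*, 011-11*, 0110-1, 01101-*, 1-0010, 1-0101, 100-10, 11-101, 110-01, 11010-*
[col 2] -1010-, 0-1-11, 0-101-, 001--0, 001-1-, 0101--
Prime implicants: -01011, -1010-, 0-0100, 0-1-11, 0-101-, 00-100, 000001, 001--0, 001-1-, 01-111, 010-00, 0101--, 0110-1, 1-0010, 1-0101, 100-10, 11-101, 110-01, 111110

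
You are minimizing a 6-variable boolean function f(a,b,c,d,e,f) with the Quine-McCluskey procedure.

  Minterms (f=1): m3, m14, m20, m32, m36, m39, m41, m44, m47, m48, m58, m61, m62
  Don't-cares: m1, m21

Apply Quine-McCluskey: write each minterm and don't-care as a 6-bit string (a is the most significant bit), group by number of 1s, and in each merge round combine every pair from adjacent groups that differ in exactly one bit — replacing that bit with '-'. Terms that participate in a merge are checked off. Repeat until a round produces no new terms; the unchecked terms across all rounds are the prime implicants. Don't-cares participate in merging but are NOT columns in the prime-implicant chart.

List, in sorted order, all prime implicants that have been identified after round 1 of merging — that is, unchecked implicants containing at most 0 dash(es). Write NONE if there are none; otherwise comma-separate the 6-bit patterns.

[col 0] 000001*, 000011*, 001110, 010100*, 010101*, 100000*, 100100*, 100111*, 101001, 101100*, 101111*, 110000*, 111010*, 111101, 111110*
[col 1] 0000-1, 01010-, 1-0000, 10-100, 10-111, 100-00, 111-10
Prime implicants: 0000-1, 001110, 01010-, 1-0000, 10-100, 10-111, 100-00, 101001, 111-10, 111101

001110, 101001, 111101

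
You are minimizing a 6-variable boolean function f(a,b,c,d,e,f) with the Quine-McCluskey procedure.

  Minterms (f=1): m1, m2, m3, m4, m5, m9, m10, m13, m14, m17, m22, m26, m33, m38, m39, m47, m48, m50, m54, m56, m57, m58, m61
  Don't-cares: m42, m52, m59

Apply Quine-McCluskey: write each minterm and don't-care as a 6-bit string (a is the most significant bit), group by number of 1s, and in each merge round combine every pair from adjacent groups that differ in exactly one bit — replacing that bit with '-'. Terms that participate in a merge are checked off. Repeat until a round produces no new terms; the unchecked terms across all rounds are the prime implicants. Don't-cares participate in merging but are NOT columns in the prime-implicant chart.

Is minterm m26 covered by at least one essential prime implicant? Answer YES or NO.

YES

[col 0] 000001*, 000010*, 000011*, 000100*, 000101*, 001001*, 001010*, 001101*, 001110*, 010001*, 010110*, 011010*, 100001*, 100110*, 100111*, 101010*, 101111*, 110000*, 110010*, 110100*, 110110*, 111000*, 111001*, 111010*, 111011*, 111101*
[col 1] -00001, -01010*, -10110, -11010*, 0-0001, 0-1010*, 00-001*, 00-010, 00-101*, 000-01*, 0000-1, 00001-, 00010-, 001-01*, 001-10, 1-0110, 1-1010*, 10-111, 10011-, 11-000*, 11-010*, 110-00*, 110-10*, 1100-0*, 1101-0*, 111-01, 1110-0*, 1110-1*, 11100-*, 11101-*
[col 2] --1010, 00--01, 11-0-0, 110--0, 1110--
Prime implicants: --1010, -00001, -10110, 0-0001, 00--01, 00-010, 0000-1, 00001-, 00010-, 001-10, 1-0110, 10-111, 10011-, 11-0-0, 110--0, 111-01, 1110--
PI chart (minterm → PIs covering it):
  1 | -00001,0-0001,00--01,0000-1
  2 | 00-010,00001-
  3 | 0000-1,00001-
  4 | 00010-  (sole → essential)
  5 | 00--01,00010-
  9 | 00--01  (sole → essential)
  10 | --1010,00-010,001-10
  13 | 00--01  (sole → essential)
  14 | 001-10  (sole → essential)
  17 | 0-0001  (sole → essential)
  22 | -10110  (sole → essential)
  26 | --1010  (sole → essential)
  33 | -00001  (sole → essential)
  38 | 1-0110,10011-
  39 | 10-111,10011-
  47 | 10-111  (sole → essential)
  48 | 11-0-0,110--0
  50 | 11-0-0,110--0
  54 | -10110,1-0110,110--0
  56 | 11-0-0,1110--
  57 | 111-01,1110--
  58 | --1010,11-0-0,1110--
  61 | 111-01  (sole → essential)
Essential prime implicants: --1010, -00001, -10110, 0-0001, 00--01, 00010-, 001-10, 10-111, 111-01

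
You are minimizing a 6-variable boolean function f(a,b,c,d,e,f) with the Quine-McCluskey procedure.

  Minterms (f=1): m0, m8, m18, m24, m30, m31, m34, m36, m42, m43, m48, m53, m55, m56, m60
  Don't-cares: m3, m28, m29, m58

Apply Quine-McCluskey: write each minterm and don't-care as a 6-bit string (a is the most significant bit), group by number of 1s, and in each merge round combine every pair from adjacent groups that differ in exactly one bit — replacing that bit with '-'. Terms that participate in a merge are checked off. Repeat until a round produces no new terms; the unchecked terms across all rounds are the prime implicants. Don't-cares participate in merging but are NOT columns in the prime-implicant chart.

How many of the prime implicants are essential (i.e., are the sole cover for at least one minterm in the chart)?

9

[col 0] 000000*, 000011, 001000*, 010010, 011000*, 011100*, 011101*, 011110*, 011111*, 100010*, 100100, 101010*, 101011*, 110000*, 110101*, 110111*, 111000*, 111010*, 111100*
[col 1] -11000*, -11100*, 0-1000, 00-000, 011-00*, 0111-0*, 0111-1*, 01110-*, 01111-*, 1-1010, 10-010, 10101-, 11-000, 1101-1, 111-00*, 1110-0
[col 2] -11-00, 0111--
Prime implicants: -11-00, 0-1000, 00-000, 000011, 010010, 0111--, 1-1010, 10-010, 100100, 10101-, 11-000, 1101-1, 1110-0
PI chart (minterm → PIs covering it):
  0 | 00-000  (sole → essential)
  8 | 0-1000,00-000
  18 | 010010  (sole → essential)
  24 | -11-00,0-1000
  30 | 0111--  (sole → essential)
  31 | 0111--  (sole → essential)
  34 | 10-010  (sole → essential)
  36 | 100100  (sole → essential)
  42 | 1-1010,10-010,10101-
  43 | 10101-  (sole → essential)
  48 | 11-000  (sole → essential)
  53 | 1101-1  (sole → essential)
  55 | 1101-1  (sole → essential)
  56 | -11-00,11-000,1110-0
  60 | -11-00  (sole → essential)
Essential prime implicants: -11-00, 00-000, 010010, 0111--, 10-010, 100100, 10101-, 11-000, 1101-1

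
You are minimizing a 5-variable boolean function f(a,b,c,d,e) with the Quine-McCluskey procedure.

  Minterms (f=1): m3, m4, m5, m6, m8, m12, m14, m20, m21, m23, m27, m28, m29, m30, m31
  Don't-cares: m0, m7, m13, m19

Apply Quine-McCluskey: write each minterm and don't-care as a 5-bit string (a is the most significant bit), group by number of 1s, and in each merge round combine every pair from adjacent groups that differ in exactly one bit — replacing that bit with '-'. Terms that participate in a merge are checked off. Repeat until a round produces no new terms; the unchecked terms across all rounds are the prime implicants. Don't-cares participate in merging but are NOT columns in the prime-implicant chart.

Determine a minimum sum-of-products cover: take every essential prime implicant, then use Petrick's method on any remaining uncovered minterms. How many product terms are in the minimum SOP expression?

6

Round 0: 00000✓ 00011✓ 00100✓ 00101✓ 00110✓ 00111✓ 01000✓ 01100✓ 01101✓ 01110✓ 10011✓ 10100✓ 10101✓ 10111✓ 11011✓ 11100✓ 11101✓ 11110✓ 11111✓
Round 1: -0011✓ -0100✓ -0101✓ -0111✓ -1100✓ -1101✓ -1110✓ 0-000✓ 0-100✓ 0-101✓ 0-110✓ 00-00✓ 00-11✓ 001-0✓ 001-1✓ 0010-✓ 0011-✓ 01-00✓ 011-0✓ 0110-✓ 1-011✓ 1-100✓ 1-101✓ 1-111✓ 10-11✓ 101-1✓ 1010-✓ 11-11✓ 111-0✓ 111-1✓ 1110-✓ 1111-✓
Round 2: --100✓ --101✓ -0-11 -01-1 -010-✓ -11-0 -110-✓ 0--00 0-1-0 0-10-✓ 001-- 1--11 1-1-1 1-10-✓ 111--
Round 3: --10-
PIs = {--10-, -0-11, -01-1, -11-0, 0--00, 0-1-0, 001--, 1--11, 1-1-1, 111--}
Coverage chart:
  m3: -0-11 ←essential
  m4: --10-,0--00,0-1-0,001--
  m5: --10-,-01-1,001--
  m6: 0-1-0,001--
  m8: 0--00 ←essential
  m12: --10-,-11-0,0--00,0-1-0
  m14: -11-0,0-1-0
  m20: --10- ←essential
  m21: --10-,-01-1,1-1-1
  m23: -0-11,-01-1,1--11,1-1-1
  m27: 1--11 ←essential
  m28: --10-,-11-0,111--
  m29: --10-,1-1-1,111--
  m30: -11-0,111--
  m31: 1--11,1-1-1,111--
Essential: --10-, -0-11, 0--00, 1--11
Petrick residual → -11-0, 0-1-0
Min cover (6 terms): cd' + b'de + bce' + a'd'e' + a'ce' + ade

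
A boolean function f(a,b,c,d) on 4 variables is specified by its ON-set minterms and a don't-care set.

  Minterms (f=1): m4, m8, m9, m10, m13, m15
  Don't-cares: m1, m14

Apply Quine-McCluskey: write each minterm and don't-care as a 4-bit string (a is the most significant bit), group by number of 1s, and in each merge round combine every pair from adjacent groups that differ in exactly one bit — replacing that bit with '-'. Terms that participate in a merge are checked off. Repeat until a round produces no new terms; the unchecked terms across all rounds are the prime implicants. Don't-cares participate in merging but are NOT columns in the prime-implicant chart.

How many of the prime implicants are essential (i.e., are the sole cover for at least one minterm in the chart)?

1

[col 0] 0001*, 0100, 1000*, 1001*, 1010*, 1101*, 1110*, 1111*
[col 1] -001, 1-01, 1-10, 10-0, 100-, 11-1, 111-
Prime implicants: -001, 0100, 1-01, 1-10, 10-0, 100-, 11-1, 111-
PI chart (minterm → PIs covering it):
  4 | 0100  (sole → essential)
  8 | 10-0,100-
  9 | -001,1-01,100-
  10 | 1-10,10-0
  13 | 1-01,11-1
  15 | 11-1,111-
Essential prime implicants: 0100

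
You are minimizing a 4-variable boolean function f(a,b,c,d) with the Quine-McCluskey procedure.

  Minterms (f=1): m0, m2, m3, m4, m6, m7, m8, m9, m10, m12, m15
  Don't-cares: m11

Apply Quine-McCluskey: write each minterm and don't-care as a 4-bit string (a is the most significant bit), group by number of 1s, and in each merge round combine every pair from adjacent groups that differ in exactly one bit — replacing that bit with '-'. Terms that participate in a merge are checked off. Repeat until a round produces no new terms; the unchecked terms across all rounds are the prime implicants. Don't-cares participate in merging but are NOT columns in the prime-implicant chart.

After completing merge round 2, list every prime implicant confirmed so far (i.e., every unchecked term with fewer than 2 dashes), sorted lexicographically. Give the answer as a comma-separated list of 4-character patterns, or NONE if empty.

NONE

[col 0] 0000*, 0010*, 0011*, 0100*, 0110*, 0111*, 1000*, 1001*, 1010*, 1011*, 1100*, 1111*
[col 1] -000*, -010*, -011*, -100*, -111*, 0-00*, 0-10*, 0-11*, 00-0*, 001-*, 01-0*, 011-*, 1-00*, 1-11*, 10-0*, 10-1*, 100-*, 101-*
[col 2] --00, --11, -0-0, -01-, 0--0, 0-1-, 10--
Prime implicants: --00, --11, -0-0, -01-, 0--0, 0-1-, 10--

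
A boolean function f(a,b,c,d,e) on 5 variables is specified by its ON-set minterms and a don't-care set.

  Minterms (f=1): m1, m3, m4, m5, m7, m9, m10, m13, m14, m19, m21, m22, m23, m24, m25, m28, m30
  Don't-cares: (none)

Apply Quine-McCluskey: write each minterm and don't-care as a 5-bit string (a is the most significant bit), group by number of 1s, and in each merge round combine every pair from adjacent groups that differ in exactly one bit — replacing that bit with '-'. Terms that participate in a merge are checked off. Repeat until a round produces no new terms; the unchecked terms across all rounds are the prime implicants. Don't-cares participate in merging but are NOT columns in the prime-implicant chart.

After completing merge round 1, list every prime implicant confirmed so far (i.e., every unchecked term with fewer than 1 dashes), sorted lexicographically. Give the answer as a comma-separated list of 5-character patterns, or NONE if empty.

NONE

size-2^0 implicants → 00001(✓)  00011(✓)  00100(✓)  00101(✓)  00111(✓)  01001(✓)  01010(✓)  01101(✓)  01110(✓)  10011(✓)  10101(✓)  10110(✓)  10111(✓)  11000(✓)  11001(✓)  11100(✓)  11110(✓)
size-2^1 implicants → -0011(✓)  -0101(✓)  -0111(✓)  -1001  -1110  0-001(✓)  0-101(✓)  00-01(✓)  00-11(✓)  000-1(✓)  001-1(✓)  0010-  01-01(✓)  01-10  1-110  10-11(✓)  101-1(✓)  1011-  11-00  1100-  111-0
size-2^2 implicants → -0-11  -01-1  0--01  00--1
Unchecked terms (primes): -0-11, -01-1, -1001, -1110, 0--01, 00--1, 0010-, 01-10, 1-110, 1011-, 11-00, 1100-, 111-0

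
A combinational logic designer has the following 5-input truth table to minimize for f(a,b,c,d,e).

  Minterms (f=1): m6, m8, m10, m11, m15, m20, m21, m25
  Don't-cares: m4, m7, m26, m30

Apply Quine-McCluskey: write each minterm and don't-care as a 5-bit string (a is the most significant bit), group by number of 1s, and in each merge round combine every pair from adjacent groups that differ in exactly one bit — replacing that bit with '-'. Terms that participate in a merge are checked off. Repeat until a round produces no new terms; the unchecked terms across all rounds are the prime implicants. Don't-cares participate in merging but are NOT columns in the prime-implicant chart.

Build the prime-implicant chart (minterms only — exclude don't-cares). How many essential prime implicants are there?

3

size-2^0 implicants → 00100(✓)  00110(✓)  00111(✓)  01000(✓)  01010(✓)  01011(✓)  01111(✓)  10100(✓)  10101(✓)  11001  11010(✓)  11110(✓)
size-2^1 implicants → -0100  -1010  0-111  001-0  0011-  01-11  010-0  0101-  1010-  11-10
Unchecked terms (primes): -0100, -1010, 0-111, 001-0, 0011-, 01-11, 010-0, 0101-, 1010-, 11-10, 11001
Minterm coverage:
  m6 ⊆ 001-0,0011-
  m8 ⊆ 010-0 [E]
  m10 ⊆ -1010,010-0,0101-
  m11 ⊆ 01-11,0101-
  m15 ⊆ 0-111,01-11
  m20 ⊆ -0100,1010-
  m21 ⊆ 1010- [E]
  m25 ⊆ 11001 [E]
E = {010-0, 1010-, 11001}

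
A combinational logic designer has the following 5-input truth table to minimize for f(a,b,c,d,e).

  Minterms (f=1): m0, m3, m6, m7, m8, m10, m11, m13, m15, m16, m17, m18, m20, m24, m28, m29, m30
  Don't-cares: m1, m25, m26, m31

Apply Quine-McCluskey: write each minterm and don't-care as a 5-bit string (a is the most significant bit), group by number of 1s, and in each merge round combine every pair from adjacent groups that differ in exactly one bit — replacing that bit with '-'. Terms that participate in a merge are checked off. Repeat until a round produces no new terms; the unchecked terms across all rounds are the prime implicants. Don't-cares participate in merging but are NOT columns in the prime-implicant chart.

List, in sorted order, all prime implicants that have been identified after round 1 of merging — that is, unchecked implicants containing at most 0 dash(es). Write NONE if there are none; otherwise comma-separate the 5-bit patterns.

size-2^0 implicants → 00000(✓)  00001(✓)  00011(✓)  00110(✓)  00111(✓)  01000(✓)  01010(✓)  01011(✓)  01101(✓)  01111(✓)  10000(✓)  10001(✓)  10010(✓)  10100(✓)  11000(✓)  11001(✓)  11010(✓)  11100(✓)  11101(✓)  11110(✓)  11111(✓)
size-2^1 implicants → -0000(✓)  -0001(✓)  -1000(✓)  -1010(✓)  -1101(✓)  -1111(✓)  0-000(✓)  0-011(✓)  0-111(✓)  00-11(✓)  000-1  0000-(✓)  0011-  01-11(✓)  010-0(✓)  0101-  011-1(✓)  1-000(✓)  1-001(✓)  1-010(✓)  1-100(✓)  10-00(✓)  100-0(✓)  1000-(✓)  11-00(✓)  11-01(✓)  11-10(✓)  110-0(✓)  1100-(✓)  111-0(✓)  111-1(✓)  1110-(✓)  1111-(✓)
size-2^2 implicants → --000  -000-  -10-0  -11-1  0--11  1--00  1-0-0  1-00-  11--0  11-0-  111--
Unchecked terms (primes): --000, -000-, -10-0, -11-1, 0--11, 000-1, 0011-, 0101-, 1--00, 1-0-0, 1-00-, 11--0, 11-0-, 111--

NONE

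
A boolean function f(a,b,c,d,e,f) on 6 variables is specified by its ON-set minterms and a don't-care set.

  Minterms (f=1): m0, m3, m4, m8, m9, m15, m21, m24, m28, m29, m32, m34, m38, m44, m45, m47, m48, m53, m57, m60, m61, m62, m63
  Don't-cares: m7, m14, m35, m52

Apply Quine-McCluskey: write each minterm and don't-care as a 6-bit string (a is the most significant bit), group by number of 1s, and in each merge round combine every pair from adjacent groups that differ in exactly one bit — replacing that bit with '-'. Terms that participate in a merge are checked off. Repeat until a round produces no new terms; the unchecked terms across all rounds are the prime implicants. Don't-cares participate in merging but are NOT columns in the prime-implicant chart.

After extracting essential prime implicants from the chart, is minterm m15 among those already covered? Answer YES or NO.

NO

size-2^0 implicants → 000000(✓)  000011(✓)  000100(✓)  000111(✓)  001000(✓)  001001(✓)  001110(✓)  001111(✓)  010101(✓)  011000(✓)  011100(✓)  011101(✓)  100000(✓)  100010(✓)  100011(✓)  100110(✓)  101100(✓)  101101(✓)  101111(✓)  110000(✓)  110100(✓)  110101(✓)  111001(✓)  111100(✓)  111101(✓)  111110(✓)  111111(✓)
size-2^1 implicants → -00000  -00011  -01111  -10101(✓)  -11100(✓)  -11101(✓)  0-1000  00-000  00-111  000-00  000-11  00100-  00111-  01-101(✓)  011-00  01110-(✓)  1-0000  1-1100(✓)  1-1101(✓)  1-1111(✓)  100-10  1000-0  10001-  1011-1(✓)  10110-(✓)  11-100(✓)  11-101(✓)  110-00  11010-(✓)  111-01  1111-0(✓)  1111-1(✓)  11110-(✓)  11111-(✓)
size-2^2 implicants → -1-101  -1110-  1-11-1  1-110-  11-10-  1111--
Unchecked terms (primes): -00000, -00011, -01111, -1-101, -1110-, 0-1000, 00-000, 00-111, 000-00, 000-11, 00100-, 00111-, 011-00, 1-0000, 1-11-1, 1-110-, 100-10, 1000-0, 10001-, 11-10-, 110-00, 111-01, 1111--
Minterm coverage:
  m0 ⊆ -00000,00-000,000-00
  m3 ⊆ -00011,000-11
  m4 ⊆ 000-00 [E]
  m8 ⊆ 0-1000,00-000,00100-
  m9 ⊆ 00100- [E]
  m15 ⊆ -01111,00-111,00111-
  m21 ⊆ -1-101 [E]
  m24 ⊆ 0-1000,011-00
  m28 ⊆ -1110-,011-00
  m29 ⊆ -1-101,-1110-
  m32 ⊆ -00000,1-0000,1000-0
  m34 ⊆ 100-10,1000-0,10001-
  m38 ⊆ 100-10 [E]
  m44 ⊆ 1-110- [E]
  m45 ⊆ 1-11-1,1-110-
  m47 ⊆ -01111,1-11-1
  m48 ⊆ 1-0000,110-00
  m53 ⊆ -1-101,11-10-
  m57 ⊆ 111-01 [E]
  m60 ⊆ -1110-,1-110-,11-10-,1111--
  m61 ⊆ -1-101,-1110-,1-11-1,1-110-,11-10-,111-01,1111--
  m62 ⊆ 1111-- [E]
  m63 ⊆ 1-11-1,1111--
E = {-1-101, 000-00, 00100-, 1-110-, 100-10, 111-01, 1111--}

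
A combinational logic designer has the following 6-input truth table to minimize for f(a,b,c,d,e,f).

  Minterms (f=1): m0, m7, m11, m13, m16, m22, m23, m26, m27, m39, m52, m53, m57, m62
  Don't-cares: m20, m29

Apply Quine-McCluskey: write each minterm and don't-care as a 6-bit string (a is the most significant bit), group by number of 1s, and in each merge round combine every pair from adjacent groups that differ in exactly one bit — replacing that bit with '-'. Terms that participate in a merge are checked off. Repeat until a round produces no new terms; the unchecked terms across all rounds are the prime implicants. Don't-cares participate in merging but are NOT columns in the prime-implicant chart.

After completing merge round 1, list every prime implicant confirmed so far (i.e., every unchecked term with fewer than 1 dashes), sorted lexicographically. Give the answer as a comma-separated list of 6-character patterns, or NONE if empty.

Round 0: 000000✓ 000111✓ 001011✓ 001101✓ 010000✓ 010100✓ 010110✓ 010111✓ 011010✓ 011011✓ 011101✓ 100111✓ 110100✓ 110101✓ 111001 111110
Round 1: -00111 -10100 0-0000 0-0111 0-1011 0-1101 010-00 0101-0 01011- 01101- 11010-
PIs = {-00111, -10100, 0-0000, 0-0111, 0-1011, 0-1101, 010-00, 0101-0, 01011-, 01101-, 11010-, 111001, 111110}

111001, 111110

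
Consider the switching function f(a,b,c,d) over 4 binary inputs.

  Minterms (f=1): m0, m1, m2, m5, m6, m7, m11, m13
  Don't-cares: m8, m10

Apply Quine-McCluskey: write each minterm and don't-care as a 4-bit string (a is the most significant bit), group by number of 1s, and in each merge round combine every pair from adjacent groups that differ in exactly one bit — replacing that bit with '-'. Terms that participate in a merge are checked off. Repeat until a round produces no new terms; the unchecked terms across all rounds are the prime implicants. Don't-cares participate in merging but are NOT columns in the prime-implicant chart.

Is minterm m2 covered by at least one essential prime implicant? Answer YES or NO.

Round 0: 0000✓ 0001✓ 0010✓ 0101✓ 0110✓ 0111✓ 1000✓ 1010✓ 1011✓ 1101✓
Round 1: -000✓ -010✓ -101 0-01 0-10 00-0✓ 000- 01-1 011- 10-0✓ 101-
Round 2: -0-0
PIs = {-0-0, -101, 0-01, 0-10, 000-, 01-1, 011-, 101-}
Coverage chart:
  m0: -0-0,000-
  m1: 0-01,000-
  m2: -0-0,0-10
  m5: -101,0-01,01-1
  m6: 0-10,011-
  m7: 01-1,011-
  m11: 101- ←essential
  m13: -101 ←essential
Essential: -101, 101-

NO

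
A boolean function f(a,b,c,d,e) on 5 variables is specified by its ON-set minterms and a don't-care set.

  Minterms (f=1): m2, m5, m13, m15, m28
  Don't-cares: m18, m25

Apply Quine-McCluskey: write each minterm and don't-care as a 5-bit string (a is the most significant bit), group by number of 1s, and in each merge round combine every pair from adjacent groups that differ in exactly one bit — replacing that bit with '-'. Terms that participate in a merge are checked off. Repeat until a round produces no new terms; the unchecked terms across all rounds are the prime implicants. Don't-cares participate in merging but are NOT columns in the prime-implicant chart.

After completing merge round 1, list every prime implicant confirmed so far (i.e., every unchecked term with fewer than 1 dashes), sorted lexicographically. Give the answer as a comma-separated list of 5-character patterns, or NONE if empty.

11001, 11100

[col 0] 00010*, 00101*, 01101*, 01111*, 10010*, 11001, 11100
[col 1] -0010, 0-101, 011-1
Prime implicants: -0010, 0-101, 011-1, 11001, 11100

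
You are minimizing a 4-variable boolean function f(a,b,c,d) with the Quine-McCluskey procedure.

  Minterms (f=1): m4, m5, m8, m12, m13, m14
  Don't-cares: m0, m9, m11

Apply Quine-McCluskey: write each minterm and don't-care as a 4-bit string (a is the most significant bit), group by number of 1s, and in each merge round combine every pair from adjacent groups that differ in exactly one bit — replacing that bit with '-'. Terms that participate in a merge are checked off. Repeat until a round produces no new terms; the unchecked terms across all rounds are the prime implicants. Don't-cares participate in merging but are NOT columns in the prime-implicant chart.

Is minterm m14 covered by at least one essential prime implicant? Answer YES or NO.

YES

size-2^0 implicants → 0000(✓)  0100(✓)  0101(✓)  1000(✓)  1001(✓)  1011(✓)  1100(✓)  1101(✓)  1110(✓)
size-2^1 implicants → -000(✓)  -100(✓)  -101(✓)  0-00(✓)  010-(✓)  1-00(✓)  1-01(✓)  10-1  100-(✓)  11-0  110-(✓)
size-2^2 implicants → --00  -10-  1-0-
Unchecked terms (primes): --00, -10-, 1-0-, 10-1, 11-0
Minterm coverage:
  m4 ⊆ --00,-10-
  m5 ⊆ -10- [E]
  m8 ⊆ --00,1-0-
  m12 ⊆ --00,-10-,1-0-,11-0
  m13 ⊆ -10-,1-0-
  m14 ⊆ 11-0 [E]
E = {-10-, 11-0}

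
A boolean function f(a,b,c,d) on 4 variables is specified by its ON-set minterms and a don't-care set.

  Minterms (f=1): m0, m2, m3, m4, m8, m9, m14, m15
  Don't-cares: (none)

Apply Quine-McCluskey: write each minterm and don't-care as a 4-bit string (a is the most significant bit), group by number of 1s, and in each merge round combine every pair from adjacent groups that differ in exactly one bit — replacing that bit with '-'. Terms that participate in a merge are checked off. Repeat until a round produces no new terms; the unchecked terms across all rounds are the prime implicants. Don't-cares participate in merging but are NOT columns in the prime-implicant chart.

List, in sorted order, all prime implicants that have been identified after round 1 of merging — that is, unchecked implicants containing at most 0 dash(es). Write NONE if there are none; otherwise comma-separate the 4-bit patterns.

size-2^0 implicants → 0000(✓)  0010(✓)  0011(✓)  0100(✓)  1000(✓)  1001(✓)  1110(✓)  1111(✓)
size-2^1 implicants → -000  0-00  00-0  001-  100-  111-
Unchecked terms (primes): -000, 0-00, 00-0, 001-, 100-, 111-

NONE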